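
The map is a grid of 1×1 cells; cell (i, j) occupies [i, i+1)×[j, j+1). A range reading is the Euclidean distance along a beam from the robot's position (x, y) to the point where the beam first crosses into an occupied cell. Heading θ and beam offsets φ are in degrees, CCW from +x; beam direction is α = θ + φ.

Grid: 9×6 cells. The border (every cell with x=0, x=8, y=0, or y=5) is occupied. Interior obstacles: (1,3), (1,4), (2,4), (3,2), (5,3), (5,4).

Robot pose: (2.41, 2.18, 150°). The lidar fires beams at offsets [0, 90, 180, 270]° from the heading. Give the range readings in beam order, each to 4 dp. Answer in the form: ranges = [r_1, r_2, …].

beam 1: φ=0°, α=150°
  d=(-0.8660,0.5000)  start (2,2)  tX=0.4734 tY=1.6400  stride 1/|dx|=1.1547 1/|dy|=2.0000
    cross x-line → (1,2), t=0.4734
    cross x-line → (0,2), t=1.6281 (wall)
  → r_1 = 1.6281
beam 2: φ=90°, α=240°
  d=(-0.5000,-0.8660)  start (2,2)  tX=0.8200 tY=0.2078  stride 1/|dx|=2.0000 1/|dy|=1.1547
    cross y-line → (2,1), t=0.2078
    cross x-line → (1,1), t=0.8200
    cross y-line → (1,0), t=1.3625 (wall)
  → r_2 = 1.3625
beam 3: φ=180°, α=330°
  d=(0.8660,-0.5000)  start (2,2)  tX=0.6813 tY=0.3600  stride 1/|dx|=1.1547 1/|dy|=2.0000
    cross y-line → (2,1), t=0.3600
    cross x-line → (3,1), t=0.6813
    cross x-line → (4,1), t=1.8360
    cross y-line → (4,0), t=2.3600 (wall)
  → r_3 = 2.3600
beam 4: φ=270°, α=60°
  d=(0.5000,0.8660)  start (2,2)  tX=1.1800 tY=0.9469  stride 1/|dx|=2.0000 1/|dy|=1.1547
    cross y-line → (2,3), t=0.9469
    cross x-line → (3,3), t=1.1800
    cross y-line → (3,4), t=2.1016
    cross x-line → (4,4), t=3.1800
    cross y-line → (4,5), t=3.2563 (wall)
  → r_4 = 3.2563

ranges = [1.6281, 1.3625, 2.3600, 3.2563]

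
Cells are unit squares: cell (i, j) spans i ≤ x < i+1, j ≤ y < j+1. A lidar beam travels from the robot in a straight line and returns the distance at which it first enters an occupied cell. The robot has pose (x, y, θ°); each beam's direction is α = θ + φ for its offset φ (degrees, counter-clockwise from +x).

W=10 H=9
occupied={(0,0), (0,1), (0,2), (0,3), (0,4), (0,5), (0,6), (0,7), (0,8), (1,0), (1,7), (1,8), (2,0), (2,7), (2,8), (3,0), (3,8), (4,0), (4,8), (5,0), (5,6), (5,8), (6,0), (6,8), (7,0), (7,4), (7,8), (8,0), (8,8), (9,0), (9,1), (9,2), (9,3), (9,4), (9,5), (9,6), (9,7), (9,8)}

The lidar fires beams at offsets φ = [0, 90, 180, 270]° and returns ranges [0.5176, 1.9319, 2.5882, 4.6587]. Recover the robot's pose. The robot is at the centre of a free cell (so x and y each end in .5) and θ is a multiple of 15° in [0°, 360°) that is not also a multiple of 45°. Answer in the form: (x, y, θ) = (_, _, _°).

Candidates: 52 free-cell centres × 16 headings = 832 poses. Raycast each; keep the one whose scan matches to 4 dp.
  (3.5, 1.5, 120°): beam 1 = 5.0000 ≠ 0.5176 ✗
  (5.5, 1.5, 75°): beam 1 = 6.7293 ≠ 0.5176 ✗
  (1.5, 6.5, 30°): beam 1 = 1.0000 ≠ 0.5176 ✗
  (4.5, 6.5, 30°): beam 1 = 0.5774 ≠ 0.5176 ✗
  …
  (8.5, 5.5, 345°): r_1=0.5176, r_2=1.9319, r_3=2.5882, r_4=4.6587 — all match ✓
Only this pose fits every beam.

(x, y, θ) = (8.5, 5.5, 345°)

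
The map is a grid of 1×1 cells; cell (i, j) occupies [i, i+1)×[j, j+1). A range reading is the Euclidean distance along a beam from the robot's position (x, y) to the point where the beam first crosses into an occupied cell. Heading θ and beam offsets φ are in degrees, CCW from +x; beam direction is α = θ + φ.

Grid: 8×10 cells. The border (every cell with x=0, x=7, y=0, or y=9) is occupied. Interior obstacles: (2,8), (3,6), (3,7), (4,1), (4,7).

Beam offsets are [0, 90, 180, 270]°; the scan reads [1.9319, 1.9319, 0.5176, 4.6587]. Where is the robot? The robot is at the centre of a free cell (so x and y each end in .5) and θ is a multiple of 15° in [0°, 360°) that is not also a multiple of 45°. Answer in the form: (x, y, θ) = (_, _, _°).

(x, y, θ) = (1.5, 5.5, 15°)

Enumerate (i+0.5, j+0.5, θ) over the 43 free cells and 16 admissible headings. For each, cast all 4 beams and compare to the given ranges.
  (1.5, 1.5, 210°): beam 1 = 0.5774 ≠ 1.9319 ✗
  (4.5, 4.5, 195°): beam 1 = 3.6235 ≠ 1.9319 ✗
  (1.5, 7.5, 150°): beam 1 = 0.5774 ≠ 1.9319 ✗
  (5.5, 6.5, 15°): beam 1 = 1.5529 ≠ 1.9319 ✗
  (1.5, 6.5, 210°): beam 1 = 0.5774 ≠ 1.9319 ✗
  …
  (1.5, 5.5, 15°): r_1=1.9319, r_2=1.9319, r_3=0.5176, r_4=4.6587 — all match ✓
Only this pose fits every beam.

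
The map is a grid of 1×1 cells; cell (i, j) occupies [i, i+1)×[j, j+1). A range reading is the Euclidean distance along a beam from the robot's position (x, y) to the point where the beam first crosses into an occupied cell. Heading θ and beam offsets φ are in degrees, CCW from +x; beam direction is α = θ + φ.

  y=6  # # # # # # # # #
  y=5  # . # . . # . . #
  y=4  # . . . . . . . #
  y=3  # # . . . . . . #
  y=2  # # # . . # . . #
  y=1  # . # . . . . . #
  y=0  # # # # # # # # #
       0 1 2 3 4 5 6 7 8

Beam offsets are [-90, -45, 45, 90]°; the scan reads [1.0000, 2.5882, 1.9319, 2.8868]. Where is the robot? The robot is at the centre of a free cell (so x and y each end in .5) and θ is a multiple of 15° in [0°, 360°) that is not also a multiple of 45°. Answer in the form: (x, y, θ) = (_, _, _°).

The pose lattice has 28·16 = 448 candidates. Test each by forward raycasting.
  (7.5, 1.5, 210°): beam 1 = 4.0415 ≠ 1.0000 ✗
  (4.5, 1.5, 105°): beam 1 = 3.6235 ≠ 1.0000 ✗
  (7.5, 2.5, 345°): beam 1 = 1.5529 ≠ 1.0000 ✗
  (3.5, 2.5, 345°): beam 1 = 1.5529 ≠ 1.0000 ✗
  …
  (7.5, 3.5, 150°): r_1=1.0000, r_2=2.5882, r_3=1.9319, r_4=2.8868 — all match ✓
No second candidate reproduces the full scan.

(x, y, θ) = (7.5, 3.5, 150°)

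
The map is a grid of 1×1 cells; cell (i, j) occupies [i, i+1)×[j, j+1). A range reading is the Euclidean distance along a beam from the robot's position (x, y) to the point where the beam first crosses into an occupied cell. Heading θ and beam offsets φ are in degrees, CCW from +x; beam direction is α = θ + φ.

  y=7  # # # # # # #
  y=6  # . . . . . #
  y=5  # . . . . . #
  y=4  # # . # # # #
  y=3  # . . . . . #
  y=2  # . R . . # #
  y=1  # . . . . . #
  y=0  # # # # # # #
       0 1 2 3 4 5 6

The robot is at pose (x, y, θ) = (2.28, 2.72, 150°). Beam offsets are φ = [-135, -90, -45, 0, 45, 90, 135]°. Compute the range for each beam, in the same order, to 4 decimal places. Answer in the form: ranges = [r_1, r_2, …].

beam 1: φ=-135°, α=15°
  cosα=0.9659 sinα=0.2588 | (2,2) | tMaxX 0.7454 tMaxY 1.0818 | tΔX 1.0353 tΔY 3.8637
    t=0.7454 [x] (3,2)
    t=1.0818 [y] (3,3)
    t=1.7807 [x] (4,3)
    t=2.8160 [x] (5,3)
    t=3.8512 [x] (6,3) — stop
  → r_1 = 3.8512
beam 2: φ=-90°, α=60°
  cosα=0.5000 sinα=0.8660 | (2,2) | tMaxX 1.4400 tMaxY 0.3233 | tΔX 2.0000 tΔY 1.1547
    t=0.3233 [y] (2,3)
    t=1.4400 [x] (3,3)
    t=1.4780 [y] (3,4) — stop
  → r_2 = 1.4780
beam 3: φ=-45°, α=105°
  cosα=-0.2588 sinα=0.9659 | (2,2) | tMaxX 1.0818 tMaxY 0.2899 | tΔX 3.8637 tΔY 1.0353
    t=0.2899 [y] (2,3)
    t=1.0818 [x] (1,3)
    t=1.3252 [y] (1,4) — stop
  → r_3 = 1.3252
beam 4: φ=0°, α=150°
  cosα=-0.8660 sinα=0.5000 | (2,2) | tMaxX 0.3233 tMaxY 0.5600 | tΔX 1.1547 tΔY 2.0000
    t=0.3233 [x] (1,2)
    t=0.5600 [y] (1,3)
    t=1.4780 [x] (0,3) — stop
  → r_4 = 1.4780
beam 5: φ=45°, α=195°
  cosα=-0.9659 sinα=-0.2588 | (2,2) | tMaxX 0.2899 tMaxY 2.7819 | tΔX 1.0353 tΔY 3.8637
    t=0.2899 [x] (1,2)
    t=1.3252 [x] (0,2) — stop
  → r_5 = 1.3252
beam 6: φ=90°, α=240°
  cosα=-0.5000 sinα=-0.8660 | (2,2) | tMaxX 0.5600 tMaxY 0.8314 | tΔX 2.0000 tΔY 1.1547
    t=0.5600 [x] (1,2)
    t=0.8314 [y] (1,1)
    t=1.9861 [y] (1,0) — stop
  → r_6 = 1.9861
beam 7: φ=135°, α=285°
  cosα=0.2588 sinα=-0.9659 | (2,2) | tMaxX 2.7819 tMaxY 0.7454 | tΔX 3.8637 tΔY 1.0353
    t=0.7454 [y] (2,1)
    t=1.7807 [y] (2,0) — stop
  → r_7 = 1.7807

ranges = [3.8512, 1.4780, 1.3252, 1.4780, 1.3252, 1.9861, 1.7807]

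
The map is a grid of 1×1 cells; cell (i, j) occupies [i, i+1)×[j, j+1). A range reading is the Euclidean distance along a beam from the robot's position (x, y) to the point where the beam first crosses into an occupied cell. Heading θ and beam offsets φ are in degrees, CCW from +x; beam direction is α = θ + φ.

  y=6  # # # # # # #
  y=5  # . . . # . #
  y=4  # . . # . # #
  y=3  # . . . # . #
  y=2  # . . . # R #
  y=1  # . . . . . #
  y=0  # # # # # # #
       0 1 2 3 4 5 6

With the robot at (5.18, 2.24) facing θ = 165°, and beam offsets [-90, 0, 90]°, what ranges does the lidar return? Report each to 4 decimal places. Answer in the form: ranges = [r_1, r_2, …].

ranges = [1.8221, 0.1863, 1.2837]

beam 1: φ=-90°, α=75°
  d=(0.2588,0.9659)  start (5,2)  tX=3.1682 tY=0.7868  stride 1/|dx|=3.8637 1/|dy|=1.0353
    cross y-line → (5,3), t=0.7868
    cross y-line → (5,4), t=1.8221 (wall)
  → r_1 = 1.8221
beam 2: φ=0°, α=165°
  d=(-0.9659,0.2588)  start (5,2)  tX=0.1863 tY=2.9364  stride 1/|dx|=1.0353 1/|dy|=3.8637
    cross x-line → (4,2), t=0.1863 (wall)
  → r_2 = 0.1863
beam 3: φ=90°, α=255°
  d=(-0.2588,-0.9659)  start (5,2)  tX=0.6955 tY=0.2485  stride 1/|dx|=3.8637 1/|dy|=1.0353
    cross y-line → (5,1), t=0.2485
    cross x-line → (4,1), t=0.6955
    cross y-line → (4,0), t=1.2837 (wall)
  → r_3 = 1.2837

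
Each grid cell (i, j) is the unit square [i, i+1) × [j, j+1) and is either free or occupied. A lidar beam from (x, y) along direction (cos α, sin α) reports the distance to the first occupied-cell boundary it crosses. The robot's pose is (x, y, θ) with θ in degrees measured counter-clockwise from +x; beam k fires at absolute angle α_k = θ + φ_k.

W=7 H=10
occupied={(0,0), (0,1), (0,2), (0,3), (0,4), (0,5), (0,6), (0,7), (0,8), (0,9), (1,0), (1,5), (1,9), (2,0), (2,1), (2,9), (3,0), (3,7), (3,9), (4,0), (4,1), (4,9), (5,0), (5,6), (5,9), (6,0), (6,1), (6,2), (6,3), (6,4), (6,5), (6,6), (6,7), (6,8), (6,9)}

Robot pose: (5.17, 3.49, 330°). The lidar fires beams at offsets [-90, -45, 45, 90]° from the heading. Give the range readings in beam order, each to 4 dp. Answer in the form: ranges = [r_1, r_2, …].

ranges = [1.7205, 2.5778, 0.8593, 1.6600]

beam 1: φ=-90°, α=240°
  cosα=-0.5000 sinα=-0.8660 | (5,3) | tMaxX 0.3400 tMaxY 0.5658 | tΔX 2.0000 tΔY 1.1547
    t=0.3400 [x] (4,3)
    t=0.5658 [y] (4,2)
    t=1.7205 [y] (4,1) — stop
  → r_1 = 1.7205
beam 2: φ=-45°, α=285°
  cosα=0.2588 sinα=-0.9659 | (5,3) | tMaxX 3.2069 tMaxY 0.5073 | tΔX 3.8637 tΔY 1.0353
    t=0.5073 [y] (5,2)
    t=1.5426 [y] (5,1)
    t=2.5778 [y] (5,0) — stop
  → r_2 = 2.5778
beam 3: φ=45°, α=15°
  cosα=0.9659 sinα=0.2588 | (5,3) | tMaxX 0.8593 tMaxY 1.9705 | tΔX 1.0353 tΔY 3.8637
    t=0.8593 [x] (6,3) — stop
  → r_3 = 0.8593
beam 4: φ=90°, α=60°
  cosα=0.5000 sinα=0.8660 | (5,3) | tMaxX 1.6600 tMaxY 0.5889 | tΔX 2.0000 tΔY 1.1547
    t=0.5889 [y] (5,4)
    t=1.6600 [x] (6,4) — stop
  → r_4 = 1.6600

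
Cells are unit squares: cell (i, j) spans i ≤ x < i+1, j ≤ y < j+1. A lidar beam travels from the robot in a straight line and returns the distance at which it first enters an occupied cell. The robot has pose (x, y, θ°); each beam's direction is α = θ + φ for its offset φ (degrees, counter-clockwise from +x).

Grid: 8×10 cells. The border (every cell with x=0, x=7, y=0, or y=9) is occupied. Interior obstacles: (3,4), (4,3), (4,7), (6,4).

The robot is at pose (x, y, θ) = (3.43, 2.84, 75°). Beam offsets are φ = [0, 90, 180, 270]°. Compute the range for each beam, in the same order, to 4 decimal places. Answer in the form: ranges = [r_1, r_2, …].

beam 1: φ=0°, α=75°
  cosα=0.2588 sinα=0.9659 | (3,2) | tMaxX 2.2023 tMaxY 0.1656 | tΔX 3.8637 tΔY 1.0353
    t=0.1656 [y] (3,3)
    t=1.2009 [y] (3,4) — stop
  → r_1 = 1.2009
beam 2: φ=90°, α=165°
  cosα=-0.9659 sinα=0.2588 | (3,2) | tMaxX 0.4452 tMaxY 0.6182 | tΔX 1.0353 tΔY 3.8637
    t=0.4452 [x] (2,2)
    t=0.6182 [y] (2,3)
    t=1.4804 [x] (1,3)
    t=2.5157 [x] (0,3) — stop
  → r_2 = 2.5157
beam 3: φ=180°, α=255°
  cosα=-0.2588 sinα=-0.9659 | (3,2) | tMaxX 1.6614 tMaxY 0.8696 | tΔX 3.8637 tΔY 1.0353
    t=0.8696 [y] (3,1)
    t=1.6614 [x] (2,1)
    t=1.9049 [y] (2,0) — stop
  → r_3 = 1.9049
beam 4: φ=270°, α=345°
  cosα=0.9659 sinα=-0.2588 | (3,2) | tMaxX 0.5901 tMaxY 3.2455 | tΔX 1.0353 tΔY 3.8637
    t=0.5901 [x] (4,2)
    t=1.6254 [x] (5,2)
    t=2.6607 [x] (6,2)
    t=3.2455 [y] (6,1)
    t=3.6959 [x] (7,1) — stop
  → r_4 = 3.6959

ranges = [1.2009, 2.5157, 1.9049, 3.6959]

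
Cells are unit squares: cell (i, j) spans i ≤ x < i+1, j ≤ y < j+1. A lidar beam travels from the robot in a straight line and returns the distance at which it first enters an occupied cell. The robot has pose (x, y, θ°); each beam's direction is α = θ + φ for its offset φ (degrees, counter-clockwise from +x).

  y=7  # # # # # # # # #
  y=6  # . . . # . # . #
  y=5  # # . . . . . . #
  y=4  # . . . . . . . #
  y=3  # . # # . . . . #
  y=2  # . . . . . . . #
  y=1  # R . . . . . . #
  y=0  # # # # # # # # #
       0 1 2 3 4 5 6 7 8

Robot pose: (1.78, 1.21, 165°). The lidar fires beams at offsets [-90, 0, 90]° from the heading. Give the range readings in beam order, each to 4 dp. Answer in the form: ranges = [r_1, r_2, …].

ranges = [1.8531, 0.8075, 0.2174]

beam 1: φ=-90°, α=75°
  d=(0.2588,0.9659)  start (1,1)  tX=0.8500 tY=0.8179  stride 1/|dx|=3.8637 1/|dy|=1.0353
    cross y-line → (1,2), t=0.8179
    cross x-line → (2,2), t=0.8500
    cross y-line → (2,3), t=1.8531 (wall)
  → r_1 = 1.8531
beam 2: φ=0°, α=165°
  d=(-0.9659,0.2588)  start (1,1)  tX=0.8075 tY=3.0523  stride 1/|dx|=1.0353 1/|dy|=3.8637
    cross x-line → (0,1), t=0.8075 (wall)
  → r_2 = 0.8075
beam 3: φ=90°, α=255°
  d=(-0.2588,-0.9659)  start (1,1)  tX=3.0137 tY=0.2174  stride 1/|dx|=3.8637 1/|dy|=1.0353
    cross y-line → (1,0), t=0.2174 (wall)
  → r_3 = 0.2174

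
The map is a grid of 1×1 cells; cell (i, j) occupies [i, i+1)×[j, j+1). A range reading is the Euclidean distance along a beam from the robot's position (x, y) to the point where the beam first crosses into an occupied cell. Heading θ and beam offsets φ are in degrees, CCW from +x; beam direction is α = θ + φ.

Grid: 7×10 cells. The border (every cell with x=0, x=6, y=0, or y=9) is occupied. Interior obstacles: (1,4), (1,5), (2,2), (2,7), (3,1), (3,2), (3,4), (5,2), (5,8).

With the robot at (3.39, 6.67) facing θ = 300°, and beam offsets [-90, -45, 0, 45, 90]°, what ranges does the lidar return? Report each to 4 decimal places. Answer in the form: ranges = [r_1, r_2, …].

beam 1: φ=-90°, α=210°
  dir = (cos 210°, sin 210°) = (-0.8660, -0.5000); from cell (3,6)
  next x-line at t=0.4503, next y-line at t=1.3400; Δt_x=1.1547, Δt_y=2.0000
    x: enter (2,6) at t=0.4503
    y: enter (2,5) at t=1.3400
    x: enter (1,5) at t=1.6050 ← occupied
  → r_1 = 1.6050
beam 2: φ=-45°, α=255°
  dir = (cos 255°, sin 255°) = (-0.2588, -0.9659); from cell (3,6)
  next x-line at t=1.5068, next y-line at t=0.6936; Δt_x=3.8637, Δt_y=1.0353
    y: enter (3,5) at t=0.6936
    x: enter (2,5) at t=1.5068
    y: enter (2,4) at t=1.7289
    y: enter (2,3) at t=2.7642
    y: enter (2,2) at t=3.7995 ← occupied
  → r_2 = 3.7995
beam 3: φ=0°, α=300°
  dir = (cos 300°, sin 300°) = (0.5000, -0.8660); from cell (3,6)
  next x-line at t=1.2200, next y-line at t=0.7736; Δt_x=2.0000, Δt_y=1.1547
    y: enter (3,5) at t=0.7736
    x: enter (4,5) at t=1.2200
    y: enter (4,4) at t=1.9283
    y: enter (4,3) at t=3.0831
    x: enter (5,3) at t=3.2200
    y: enter (5,2) at t=4.2378 ← occupied
  → r_3 = 4.2378
beam 4: φ=45°, α=345°
  dir = (cos 345°, sin 345°) = (0.9659, -0.2588); from cell (3,6)
  next x-line at t=0.6315, next y-line at t=2.5887; Δt_x=1.0353, Δt_y=3.8637
    x: enter (4,6) at t=0.6315
    x: enter (5,6) at t=1.6668
    y: enter (5,5) at t=2.5887
    x: enter (6,5) at t=2.7021 ← occupied
  → r_4 = 2.7021
beam 5: φ=90°, α=30°
  dir = (cos 30°, sin 30°) = (0.8660, 0.5000); from cell (3,6)
  next x-line at t=0.7044, next y-line at t=0.6600; Δt_x=1.1547, Δt_y=2.0000
    y: enter (3,7) at t=0.6600
    x: enter (4,7) at t=0.7044
    x: enter (5,7) at t=1.8591
    y: enter (5,8) at t=2.6600 ← occupied
  → r_5 = 2.6600

ranges = [1.6050, 3.7995, 4.2378, 2.7021, 2.6600]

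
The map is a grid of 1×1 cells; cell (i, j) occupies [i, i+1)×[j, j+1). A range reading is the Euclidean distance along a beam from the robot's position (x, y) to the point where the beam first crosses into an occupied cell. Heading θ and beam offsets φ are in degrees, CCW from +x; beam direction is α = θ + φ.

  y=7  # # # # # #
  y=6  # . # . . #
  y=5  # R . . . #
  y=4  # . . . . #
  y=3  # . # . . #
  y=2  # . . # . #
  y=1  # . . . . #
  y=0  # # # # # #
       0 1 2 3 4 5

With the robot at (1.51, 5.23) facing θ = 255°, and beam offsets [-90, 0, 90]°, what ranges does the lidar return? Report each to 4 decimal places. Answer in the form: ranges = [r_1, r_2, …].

beam 1: φ=-90°, α=165°
  dir = (cos 165°, sin 165°) = (-0.9659, 0.2588); from cell (1,5)
  next x-line at t=0.5280, next y-line at t=2.9751; Δt_x=1.0353, Δt_y=3.8637
    x: enter (0,5) at t=0.5280 ← occupied
  → r_1 = 0.5280
beam 2: φ=0°, α=255°
  dir = (cos 255°, sin 255°) = (-0.2588, -0.9659); from cell (1,5)
  next x-line at t=1.9705, next y-line at t=0.2381; Δt_x=3.8637, Δt_y=1.0353
    y: enter (1,4) at t=0.2381
    y: enter (1,3) at t=1.2734
    x: enter (0,3) at t=1.9705 ← occupied
  → r_2 = 1.9705
beam 3: φ=90°, α=345°
  dir = (cos 345°, sin 345°) = (0.9659, -0.2588); from cell (1,5)
  next x-line at t=0.5073, next y-line at t=0.8887; Δt_x=1.0353, Δt_y=3.8637
    x: enter (2,5) at t=0.5073
    y: enter (2,4) at t=0.8887
    x: enter (3,4) at t=1.5426
    x: enter (4,4) at t=2.5778
    x: enter (5,4) at t=3.6131 ← occupied
  → r_3 = 3.6131

ranges = [0.5280, 1.9705, 3.6131]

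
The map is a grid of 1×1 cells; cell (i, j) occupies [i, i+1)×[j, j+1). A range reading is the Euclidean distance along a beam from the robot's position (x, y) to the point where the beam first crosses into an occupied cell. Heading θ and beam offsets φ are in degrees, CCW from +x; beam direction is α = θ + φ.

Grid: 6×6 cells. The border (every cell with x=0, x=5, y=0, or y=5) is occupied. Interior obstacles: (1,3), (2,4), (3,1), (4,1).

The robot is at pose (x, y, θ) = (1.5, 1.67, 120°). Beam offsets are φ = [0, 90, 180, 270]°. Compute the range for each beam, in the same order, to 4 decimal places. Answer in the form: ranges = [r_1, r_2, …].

ranges = [1.0000, 0.5774, 0.7736, 4.0415]

beam 1: φ=0°, α=120°
  dir = (cos 120°, sin 120°) = (-0.5000, 0.8660); from cell (1,1)
  next x-line at t=1.0000, next y-line at t=0.3811; Δt_x=2.0000, Δt_y=1.1547
    y: enter (1,2) at t=0.3811
    x: enter (0,2) at t=1.0000 ← occupied
  → r_1 = 1.0000
beam 2: φ=90°, α=210°
  dir = (cos 210°, sin 210°) = (-0.8660, -0.5000); from cell (1,1)
  next x-line at t=0.5774, next y-line at t=1.3400; Δt_x=1.1547, Δt_y=2.0000
    x: enter (0,1) at t=0.5774 ← occupied
  → r_2 = 0.5774
beam 3: φ=180°, α=300°
  dir = (cos 300°, sin 300°) = (0.5000, -0.8660); from cell (1,1)
  next x-line at t=1.0000, next y-line at t=0.7736; Δt_x=2.0000, Δt_y=1.1547
    y: enter (1,0) at t=0.7736 ← occupied
  → r_3 = 0.7736
beam 4: φ=270°, α=30°
  dir = (cos 30°, sin 30°) = (0.8660, 0.5000); from cell (1,1)
  next x-line at t=0.5774, next y-line at t=0.6600; Δt_x=1.1547, Δt_y=2.0000
    x: enter (2,1) at t=0.5774
    y: enter (2,2) at t=0.6600
    x: enter (3,2) at t=1.7321
    y: enter (3,3) at t=2.6600
    x: enter (4,3) at t=2.8868
    x: enter (5,3) at t=4.0415 ← occupied
  → r_4 = 4.0415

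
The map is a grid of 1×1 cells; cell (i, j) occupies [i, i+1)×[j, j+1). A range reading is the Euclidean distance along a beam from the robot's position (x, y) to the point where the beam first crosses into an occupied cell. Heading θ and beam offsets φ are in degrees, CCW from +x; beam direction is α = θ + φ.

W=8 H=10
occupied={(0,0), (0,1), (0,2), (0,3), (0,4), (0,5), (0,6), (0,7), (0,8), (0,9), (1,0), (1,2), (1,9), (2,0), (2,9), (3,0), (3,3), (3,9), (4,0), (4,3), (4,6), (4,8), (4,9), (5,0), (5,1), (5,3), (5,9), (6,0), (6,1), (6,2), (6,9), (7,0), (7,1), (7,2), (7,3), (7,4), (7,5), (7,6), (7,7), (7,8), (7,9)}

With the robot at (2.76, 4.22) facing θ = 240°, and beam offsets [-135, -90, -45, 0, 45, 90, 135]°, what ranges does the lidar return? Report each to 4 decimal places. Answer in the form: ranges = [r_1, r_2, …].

ranges = [4.9486, 2.0323, 1.8221, 1.5200, 0.9273, 0.4400, 4.3896]

beam 1: φ=-135°, α=105°
  cosα=-0.2588 sinα=0.9659 | (2,4) | tMaxX 2.9364 tMaxY 0.8075 | tΔX 3.8637 tΔY 1.0353
    t=0.8075 [y] (2,5)
    t=1.8428 [y] (2,6)
    t=2.8781 [y] (2,7)
    t=2.9364 [x] (1,7)
    t=3.9133 [y] (1,8)
    t=4.9486 [y] (1,9) — stop
  → r_1 = 4.9486
beam 2: φ=-90°, α=150°
  cosα=-0.8660 sinα=0.5000 | (2,4) | tMaxX 0.8776 tMaxY 1.5600 | tΔX 1.1547 tΔY 2.0000
    t=0.8776 [x] (1,4)
    t=1.5600 [y] (1,5)
    t=2.0323 [x] (0,5) — stop
  → r_2 = 2.0323
beam 3: φ=-45°, α=195°
  cosα=-0.9659 sinα=-0.2588 | (2,4) | tMaxX 0.7868 tMaxY 0.8500 | tΔX 1.0353 tΔY 3.8637
    t=0.7868 [x] (1,4)
    t=0.8500 [y] (1,3)
    t=1.8221 [x] (0,3) — stop
  → r_3 = 1.8221
beam 4: φ=0°, α=240°
  cosα=-0.5000 sinα=-0.8660 | (2,4) | tMaxX 1.5200 tMaxY 0.2540 | tΔX 2.0000 tΔY 1.1547
    t=0.2540 [y] (2,3)
    t=1.4087 [y] (2,2)
    t=1.5200 [x] (1,2) — stop
  → r_4 = 1.5200
beam 5: φ=45°, α=285°
  cosα=0.2588 sinα=-0.9659 | (2,4) | tMaxX 0.9273 tMaxY 0.2278 | tΔX 3.8637 tΔY 1.0353
    t=0.2278 [y] (2,3)
    t=0.9273 [x] (3,3) — stop
  → r_5 = 0.9273
beam 6: φ=90°, α=330°
  cosα=0.8660 sinα=-0.5000 | (2,4) | tMaxX 0.2771 tMaxY 0.4400 | tΔX 1.1547 tΔY 2.0000
    t=0.2771 [x] (3,4)
    t=0.4400 [y] (3,3) — stop
  → r_6 = 0.4400
beam 7: φ=135°, α=15°
  cosα=0.9659 sinα=0.2588 | (2,4) | tMaxX 0.2485 tMaxY 3.0137 | tΔX 1.0353 tΔY 3.8637
    t=0.2485 [x] (3,4)
    t=1.2837 [x] (4,4)
    t=2.3190 [x] (5,4)
    t=3.0137 [y] (5,5)
    t=3.3543 [x] (6,5)
    t=4.3896 [x] (7,5) — stop
  → r_7 = 4.3896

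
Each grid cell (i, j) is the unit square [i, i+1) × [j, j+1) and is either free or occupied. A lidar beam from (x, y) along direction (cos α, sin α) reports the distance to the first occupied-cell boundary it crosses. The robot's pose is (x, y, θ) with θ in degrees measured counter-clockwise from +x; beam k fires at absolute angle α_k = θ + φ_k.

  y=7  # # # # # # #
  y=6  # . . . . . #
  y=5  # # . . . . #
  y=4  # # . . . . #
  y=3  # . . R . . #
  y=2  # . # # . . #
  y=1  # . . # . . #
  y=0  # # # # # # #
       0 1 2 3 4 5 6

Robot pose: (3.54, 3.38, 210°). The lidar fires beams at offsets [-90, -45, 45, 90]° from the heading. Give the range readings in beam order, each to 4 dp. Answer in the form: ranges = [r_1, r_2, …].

beam 1: φ=-90°, α=120°
  cosα=-0.5000 sinα=0.8660 | (3,3) | tMaxX 1.0800 tMaxY 0.7159 | tΔX 2.0000 tΔY 1.1547
    t=0.7159 [y] (3,4)
    t=1.0800 [x] (2,4)
    t=1.8706 [y] (2,5)
    t=3.0253 [y] (2,6)
    t=3.0800 [x] (1,6)
    t=4.1800 [y] (1,7) — stop
  → r_1 = 4.1800
beam 2: φ=-45°, α=165°
  cosα=-0.9659 sinα=0.2588 | (3,3) | tMaxX 0.5590 tMaxY 2.3955 | tΔX 1.0353 tΔY 3.8637
    t=0.5590 [x] (2,3)
    t=1.5943 [x] (1,3)
    t=2.3955 [y] (1,4) — stop
  → r_2 = 2.3955
beam 3: φ=45°, α=255°
  cosα=-0.2588 sinα=-0.9659 | (3,3) | tMaxX 2.0864 tMaxY 0.3934 | tΔX 3.8637 tΔY 1.0353
    t=0.3934 [y] (3,2) — stop
  → r_3 = 0.3934
beam 4: φ=90°, α=300°
  cosα=0.5000 sinα=-0.8660 | (3,3) | tMaxX 0.9200 tMaxY 0.4388 | tΔX 2.0000 tΔY 1.1547
    t=0.4388 [y] (3,2) — stop
  → r_4 = 0.4388

ranges = [4.1800, 2.3955, 0.3934, 0.4388]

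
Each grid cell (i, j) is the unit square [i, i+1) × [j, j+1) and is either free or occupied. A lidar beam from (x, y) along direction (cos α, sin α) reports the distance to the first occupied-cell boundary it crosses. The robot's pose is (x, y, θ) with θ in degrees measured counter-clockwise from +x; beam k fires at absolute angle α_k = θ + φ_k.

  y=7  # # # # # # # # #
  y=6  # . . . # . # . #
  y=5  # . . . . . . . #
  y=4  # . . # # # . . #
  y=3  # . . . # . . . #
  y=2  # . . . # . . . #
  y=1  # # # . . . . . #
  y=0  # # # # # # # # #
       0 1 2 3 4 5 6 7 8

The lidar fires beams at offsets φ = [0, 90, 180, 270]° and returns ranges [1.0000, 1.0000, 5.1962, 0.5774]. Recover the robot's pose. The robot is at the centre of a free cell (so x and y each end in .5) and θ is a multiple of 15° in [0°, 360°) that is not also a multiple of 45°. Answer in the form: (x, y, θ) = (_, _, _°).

(x, y, θ) = (7.5, 5.5, 60°)

The pose lattice has 33·16 = 528 candidates. Test each by forward raycasting.
  (2.5, 4.5, 105°): beam 1 = 2.5882 ≠ 1.0000 ✗
  (1.5, 3.5, 15°): beam 1 = 1.9319 ≠ 1.0000 ✗
  (5.5, 6.5, 255°): beam 1 = 1.5529 ≠ 1.0000 ✗
  …
  (7.5, 5.5, 60°): r_1=1.0000, r_2=1.0000, r_3=5.1962, r_4=0.5774 — all match ✓
Only this pose fits every beam.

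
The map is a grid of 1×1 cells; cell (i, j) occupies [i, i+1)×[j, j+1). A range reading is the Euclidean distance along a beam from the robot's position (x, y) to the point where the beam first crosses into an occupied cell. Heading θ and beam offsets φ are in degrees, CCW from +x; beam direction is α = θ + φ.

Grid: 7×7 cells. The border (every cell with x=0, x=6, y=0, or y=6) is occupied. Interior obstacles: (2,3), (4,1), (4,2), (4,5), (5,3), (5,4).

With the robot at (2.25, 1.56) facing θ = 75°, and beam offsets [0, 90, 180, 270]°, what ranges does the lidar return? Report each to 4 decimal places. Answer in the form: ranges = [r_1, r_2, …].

beam 1: φ=0°, α=75°
  cosα=0.2588 sinα=0.9659 | (2,1) | tMaxX 2.8978 tMaxY 0.4555 | tΔX 3.8637 tΔY 1.0353
    t=0.4555 [y] (2,2)
    t=1.4908 [y] (2,3) — stop
  → r_1 = 1.4908
beam 2: φ=90°, α=165°
  cosα=-0.9659 sinα=0.2588 | (2,1) | tMaxX 0.2588 tMaxY 1.7000 | tΔX 1.0353 tΔY 3.8637
    t=0.2588 [x] (1,1)
    t=1.2941 [x] (0,1) — stop
  → r_2 = 1.2941
beam 3: φ=180°, α=255°
  cosα=-0.2588 sinα=-0.9659 | (2,1) | tMaxX 0.9659 tMaxY 0.5798 | tΔX 3.8637 tΔY 1.0353
    t=0.5798 [y] (2,0) — stop
  → r_3 = 0.5798
beam 4: φ=270°, α=345°
  cosα=0.9659 sinα=-0.2588 | (2,1) | tMaxX 0.7765 tMaxY 2.1637 | tΔX 1.0353 tΔY 3.8637
    t=0.7765 [x] (3,1)
    t=1.8117 [x] (4,1) — stop
  → r_4 = 1.8117

ranges = [1.4908, 1.2941, 0.5798, 1.8117]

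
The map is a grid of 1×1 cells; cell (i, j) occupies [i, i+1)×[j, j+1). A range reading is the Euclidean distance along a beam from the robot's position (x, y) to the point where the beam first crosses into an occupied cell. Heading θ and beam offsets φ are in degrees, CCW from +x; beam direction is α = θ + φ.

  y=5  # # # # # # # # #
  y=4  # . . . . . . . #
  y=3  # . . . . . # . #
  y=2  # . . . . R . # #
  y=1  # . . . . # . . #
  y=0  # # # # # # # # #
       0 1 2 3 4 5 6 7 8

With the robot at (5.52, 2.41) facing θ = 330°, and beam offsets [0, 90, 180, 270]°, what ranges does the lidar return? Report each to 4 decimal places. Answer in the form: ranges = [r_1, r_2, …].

beam 1: φ=0°, α=330°
  dir = (cos 330°, sin 330°) = (0.8660, -0.5000); from cell (5,2)
  next x-line at t=0.5543, next y-line at t=0.8200; Δt_x=1.1547, Δt_y=2.0000
    x: enter (6,2) at t=0.5543
    y: enter (6,1) at t=0.8200
    x: enter (7,1) at t=1.7090
    y: enter (7,0) at t=2.8200 ← occupied
  → r_1 = 2.8200
beam 2: φ=90°, α=60°
  dir = (cos 60°, sin 60°) = (0.5000, 0.8660); from cell (5,2)
  next x-line at t=0.9600, next y-line at t=0.6813; Δt_x=2.0000, Δt_y=1.1547
    y: enter (5,3) at t=0.6813
    x: enter (6,3) at t=0.9600 ← occupied
  → r_2 = 0.9600
beam 3: φ=180°, α=150°
  dir = (cos 150°, sin 150°) = (-0.8660, 0.5000); from cell (5,2)
  next x-line at t=0.6004, next y-line at t=1.1800; Δt_x=1.1547, Δt_y=2.0000
    x: enter (4,2) at t=0.6004
    y: enter (4,3) at t=1.1800
    x: enter (3,3) at t=1.7551
    x: enter (2,3) at t=2.9098
    y: enter (2,4) at t=3.1800
    x: enter (1,4) at t=4.0645
    y: enter (1,5) at t=5.1800 ← occupied
  → r_3 = 5.1800
beam 4: φ=270°, α=240°
  dir = (cos 240°, sin 240°) = (-0.5000, -0.8660); from cell (5,2)
  next x-line at t=1.0400, next y-line at t=0.4734; Δt_x=2.0000, Δt_y=1.1547
    y: enter (5,1) at t=0.4734 ← occupied
  → r_4 = 0.4734

ranges = [2.8200, 0.9600, 5.1800, 0.4734]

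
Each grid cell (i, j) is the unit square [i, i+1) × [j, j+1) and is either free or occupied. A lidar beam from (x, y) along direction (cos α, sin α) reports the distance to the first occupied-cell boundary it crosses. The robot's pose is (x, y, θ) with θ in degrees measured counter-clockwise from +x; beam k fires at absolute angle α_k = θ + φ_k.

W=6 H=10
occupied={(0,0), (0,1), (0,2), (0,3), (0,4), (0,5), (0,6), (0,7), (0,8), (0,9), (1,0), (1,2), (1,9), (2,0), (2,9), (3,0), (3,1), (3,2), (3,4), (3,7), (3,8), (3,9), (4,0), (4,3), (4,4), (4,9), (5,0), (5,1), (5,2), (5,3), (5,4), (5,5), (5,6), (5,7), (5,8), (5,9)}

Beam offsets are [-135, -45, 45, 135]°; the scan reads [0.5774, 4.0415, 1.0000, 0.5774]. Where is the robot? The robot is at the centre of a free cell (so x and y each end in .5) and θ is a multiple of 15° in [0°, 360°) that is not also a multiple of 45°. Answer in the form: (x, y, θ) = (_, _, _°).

Enumerate (i+0.5, j+0.5, θ) over the 24 free cells and 16 admissible headings. For each, cast all 4 beams and compare to the given ranges.
  (3.5, 6.5, 345°): beam 1 = 2.8868 ≠ 0.5774 ✗
  (2.5, 2.5, 30°): beam 1 = 1.5529 ≠ 0.5774 ✗
  (2.5, 7.5, 30°): beam 1 = 4.6587 ≠ 0.5774 ✗
  …
  (1.5, 8.5, 345°): r_1=0.5774, r_2=4.0415, r_3=1.0000, r_4=0.5774 — all match ✓
No second candidate reproduces the full scan.

(x, y, θ) = (1.5, 8.5, 345°)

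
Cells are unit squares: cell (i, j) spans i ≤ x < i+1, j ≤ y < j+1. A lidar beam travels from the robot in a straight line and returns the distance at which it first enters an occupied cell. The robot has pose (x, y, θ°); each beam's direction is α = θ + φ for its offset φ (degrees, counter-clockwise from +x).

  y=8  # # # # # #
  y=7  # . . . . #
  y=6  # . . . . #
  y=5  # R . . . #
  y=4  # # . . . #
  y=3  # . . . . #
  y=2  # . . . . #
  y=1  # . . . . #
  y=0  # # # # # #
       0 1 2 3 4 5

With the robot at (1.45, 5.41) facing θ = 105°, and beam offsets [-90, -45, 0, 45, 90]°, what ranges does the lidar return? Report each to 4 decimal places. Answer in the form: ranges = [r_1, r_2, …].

beam 1: φ=-90°, α=15°
  d=(0.9659,0.2588)  start (1,5)  tX=0.5694 tY=2.2796  stride 1/|dx|=1.0353 1/|dy|=3.8637
    cross x-line → (2,5), t=0.5694
    cross x-line → (3,5), t=1.6047
    cross y-line → (3,6), t=2.2796
    cross x-line → (4,6), t=2.6400
    cross x-line → (5,6), t=3.6752 (wall)
  → r_1 = 3.6752
beam 2: φ=-45°, α=60°
  d=(0.5000,0.8660)  start (1,5)  tX=1.1000 tY=0.6813  stride 1/|dx|=2.0000 1/|dy|=1.1547
    cross y-line → (1,6), t=0.6813
    cross x-line → (2,6), t=1.1000
    cross y-line → (2,7), t=1.8360
    cross y-line → (2,8), t=2.9907 (wall)
  → r_2 = 2.9907
beam 3: φ=0°, α=105°
  d=(-0.2588,0.9659)  start (1,5)  tX=1.7387 tY=0.6108  stride 1/|dx|=3.8637 1/|dy|=1.0353
    cross y-line → (1,6), t=0.6108
    cross y-line → (1,7), t=1.6461
    cross x-line → (0,7), t=1.7387 (wall)
  → r_3 = 1.7387
beam 4: φ=45°, α=150°
  d=(-0.8660,0.5000)  start (1,5)  tX=0.5196 tY=1.1800  stride 1/|dx|=1.1547 1/|dy|=2.0000
    cross x-line → (0,5), t=0.5196 (wall)
  → r_4 = 0.5196
beam 5: φ=90°, α=195°
  d=(-0.9659,-0.2588)  start (1,5)  tX=0.4659 tY=1.5841  stride 1/|dx|=1.0353 1/|dy|=3.8637
    cross x-line → (0,5), t=0.4659 (wall)
  → r_5 = 0.4659

ranges = [3.6752, 2.9907, 1.7387, 0.5196, 0.4659]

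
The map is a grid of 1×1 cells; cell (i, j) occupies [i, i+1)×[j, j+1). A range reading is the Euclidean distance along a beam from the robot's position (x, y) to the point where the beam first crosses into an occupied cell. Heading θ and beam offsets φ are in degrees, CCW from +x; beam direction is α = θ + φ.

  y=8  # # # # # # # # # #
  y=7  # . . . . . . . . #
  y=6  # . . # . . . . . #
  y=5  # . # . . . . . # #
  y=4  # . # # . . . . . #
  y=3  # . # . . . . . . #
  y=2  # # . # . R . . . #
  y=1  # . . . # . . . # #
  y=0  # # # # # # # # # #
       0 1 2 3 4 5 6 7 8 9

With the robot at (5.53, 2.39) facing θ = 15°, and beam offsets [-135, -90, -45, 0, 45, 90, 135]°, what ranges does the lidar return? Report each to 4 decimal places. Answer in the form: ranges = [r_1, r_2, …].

ranges = [1.0600, 1.4390, 2.7800, 3.5924, 6.4779, 5.8079, 2.9214]

beam 1: φ=-135°, α=240°
  dir = (cos 240°, sin 240°) = (-0.5000, -0.8660); from cell (5,2)
  next x-line at t=1.0600, next y-line at t=0.4503; Δt_x=2.0000, Δt_y=1.1547
    y: enter (5,1) at t=0.4503
    x: enter (4,1) at t=1.0600 ← occupied
  → r_1 = 1.0600
beam 2: φ=-90°, α=285°
  dir = (cos 285°, sin 285°) = (0.2588, -0.9659); from cell (5,2)
  next x-line at t=1.8159, next y-line at t=0.4038; Δt_x=3.8637, Δt_y=1.0353
    y: enter (5,1) at t=0.4038
    y: enter (5,0) at t=1.4390 ← occupied
  → r_2 = 1.4390
beam 3: φ=-45°, α=330°
  dir = (cos 330°, sin 330°) = (0.8660, -0.5000); from cell (5,2)
  next x-line at t=0.5427, next y-line at t=0.7800; Δt_x=1.1547, Δt_y=2.0000
    x: enter (6,2) at t=0.5427
    y: enter (6,1) at t=0.7800
    x: enter (7,1) at t=1.6974
    y: enter (7,0) at t=2.7800 ← occupied
  → r_3 = 2.7800
beam 4: φ=0°, α=15°
  dir = (cos 15°, sin 15°) = (0.9659, 0.2588); from cell (5,2)
  next x-line at t=0.4866, next y-line at t=2.3569; Δt_x=1.0353, Δt_y=3.8637
    x: enter (6,2) at t=0.4866
    x: enter (7,2) at t=1.5219
    y: enter (7,3) at t=2.3569
    x: enter (8,3) at t=2.5571
    x: enter (9,3) at t=3.5924 ← occupied
  → r_4 = 3.5924
beam 5: φ=45°, α=60°
  dir = (cos 60°, sin 60°) = (0.5000, 0.8660); from cell (5,2)
  next x-line at t=0.9400, next y-line at t=0.7044; Δt_x=2.0000, Δt_y=1.1547
    y: enter (5,3) at t=0.7044
    x: enter (6,3) at t=0.9400
    y: enter (6,4) at t=1.8591
    x: enter (7,4) at t=2.9400
    y: enter (7,5) at t=3.0138
    y: enter (7,6) at t=4.1685
    x: enter (8,6) at t=4.9400
    y: enter (8,7) at t=5.3232
    y: enter (8,8) at t=6.4779 ← occupied
  → r_5 = 6.4779
beam 6: φ=90°, α=105°
  dir = (cos 105°, sin 105°) = (-0.2588, 0.9659); from cell (5,2)
  next x-line at t=2.0478, next y-line at t=0.6315; Δt_x=3.8637, Δt_y=1.0353
    y: enter (5,3) at t=0.6315
    y: enter (5,4) at t=1.6668
    x: enter (4,4) at t=2.0478
    y: enter (4,5) at t=2.7021
    y: enter (4,6) at t=3.7373
    y: enter (4,7) at t=4.7726
    y: enter (4,8) at t=5.8079 ← occupied
  → r_6 = 5.8079
beam 7: φ=135°, α=150°
  dir = (cos 150°, sin 150°) = (-0.8660, 0.5000); from cell (5,2)
  next x-line at t=0.6120, next y-line at t=1.2200; Δt_x=1.1547, Δt_y=2.0000
    x: enter (4,2) at t=0.6120
    y: enter (4,3) at t=1.2200
    x: enter (3,3) at t=1.7667
    x: enter (2,3) at t=2.9214 ← occupied
  → r_7 = 2.9214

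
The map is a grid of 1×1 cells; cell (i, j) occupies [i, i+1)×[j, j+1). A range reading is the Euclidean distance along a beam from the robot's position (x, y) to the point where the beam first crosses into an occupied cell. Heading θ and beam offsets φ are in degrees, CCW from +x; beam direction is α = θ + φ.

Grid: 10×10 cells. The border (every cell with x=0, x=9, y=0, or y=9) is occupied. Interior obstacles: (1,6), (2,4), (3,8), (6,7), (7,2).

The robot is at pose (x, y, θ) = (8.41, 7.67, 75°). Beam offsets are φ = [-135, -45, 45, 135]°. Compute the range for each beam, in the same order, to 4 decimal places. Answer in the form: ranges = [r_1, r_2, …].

beam 1: φ=-135°, α=300°
  direction (0.5000, -0.8660); cell (8,7); t to first gridline: x 1.1800, y 0.7736 (then +2.0000 / +1.1547)
    (8,6) via y @ 0.7736
    (9,6) via x @ 1.1800  # hit
  → r_1 = 1.1800
beam 2: φ=-45°, α=30°
  direction (0.8660, 0.5000); cell (8,7); t to first gridline: x 0.6813, y 0.6600 (then +1.1547 / +2.0000)
    (8,8) via y @ 0.6600
    (9,8) via x @ 0.6813  # hit
  → r_2 = 0.6813
beam 3: φ=45°, α=120°
  direction (-0.5000, 0.8660); cell (8,7); t to first gridline: x 0.8200, y 0.3811 (then +2.0000 / +1.1547)
    (8,8) via y @ 0.3811
    (7,8) via x @ 0.8200
    (7,9) via y @ 1.5358  # hit
  → r_3 = 1.5358
beam 4: φ=135°, α=210°
  direction (-0.8660, -0.5000); cell (8,7); t to first gridline: x 0.4734, y 1.3400 (then +1.1547 / +2.0000)
    (7,7) via x @ 0.4734
    (7,6) via y @ 1.3400
    (6,6) via x @ 1.6281
    (5,6) via x @ 2.7828
    (5,5) via y @ 3.3400
    (4,5) via x @ 3.9375
    (3,5) via x @ 5.0922
    (3,4) via y @ 5.3400
    (2,4) via x @ 6.2469  # hit
  → r_4 = 6.2469

ranges = [1.1800, 0.6813, 1.5358, 6.2469]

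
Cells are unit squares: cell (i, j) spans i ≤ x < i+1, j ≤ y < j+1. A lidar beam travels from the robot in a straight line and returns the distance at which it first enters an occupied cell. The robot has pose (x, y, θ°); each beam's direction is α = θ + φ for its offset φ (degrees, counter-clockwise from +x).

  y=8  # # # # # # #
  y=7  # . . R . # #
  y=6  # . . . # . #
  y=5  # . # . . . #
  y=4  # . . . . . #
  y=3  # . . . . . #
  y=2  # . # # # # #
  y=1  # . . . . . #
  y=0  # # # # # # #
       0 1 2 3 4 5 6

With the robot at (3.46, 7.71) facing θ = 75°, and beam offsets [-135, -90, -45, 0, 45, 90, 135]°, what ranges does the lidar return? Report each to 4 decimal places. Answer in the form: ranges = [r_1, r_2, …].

ranges = [1.0800, 1.5943, 0.5800, 0.3002, 0.3349, 1.1205, 2.8406]

beam 1: φ=-135°, α=300°
  direction (0.5000, -0.8660); cell (3,7); t to first gridline: x 1.0800, y 0.8198 (then +2.0000 / +1.1547)
    (3,6) via y @ 0.8198
    (4,6) via x @ 1.0800  # hit
  → r_1 = 1.0800
beam 2: φ=-90°, α=345°
  direction (0.9659, -0.2588); cell (3,7); t to first gridline: x 0.5590, y 2.7432 (then +1.0353 / +3.8637)
    (4,7) via x @ 0.5590
    (5,7) via x @ 1.5943  # hit
  → r_2 = 1.5943
beam 3: φ=-45°, α=30°
  direction (0.8660, 0.5000); cell (3,7); t to first gridline: x 0.6235, y 0.5800 (then +1.1547 / +2.0000)
    (3,8) via y @ 0.5800  # hit
  → r_3 = 0.5800
beam 4: φ=0°, α=75°
  direction (0.2588, 0.9659); cell (3,7); t to first gridline: x 2.0864, y 0.3002 (then +3.8637 / +1.0353)
    (3,8) via y @ 0.3002  # hit
  → r_4 = 0.3002
beam 5: φ=45°, α=120°
  direction (-0.5000, 0.8660); cell (3,7); t to first gridline: x 0.9200, y 0.3349 (then +2.0000 / +1.1547)
    (3,8) via y @ 0.3349  # hit
  → r_5 = 0.3349
beam 6: φ=90°, α=165°
  direction (-0.9659, 0.2588); cell (3,7); t to first gridline: x 0.4762, y 1.1205 (then +1.0353 / +3.8637)
    (2,7) via x @ 0.4762
    (2,8) via y @ 1.1205  # hit
  → r_6 = 1.1205
beam 7: φ=135°, α=210°
  direction (-0.8660, -0.5000); cell (3,7); t to first gridline: x 0.5312, y 1.4200 (then +1.1547 / +2.0000)
    (2,7) via x @ 0.5312
    (2,6) via y @ 1.4200
    (1,6) via x @ 1.6859
    (0,6) via x @ 2.8406  # hit
  → r_7 = 2.8406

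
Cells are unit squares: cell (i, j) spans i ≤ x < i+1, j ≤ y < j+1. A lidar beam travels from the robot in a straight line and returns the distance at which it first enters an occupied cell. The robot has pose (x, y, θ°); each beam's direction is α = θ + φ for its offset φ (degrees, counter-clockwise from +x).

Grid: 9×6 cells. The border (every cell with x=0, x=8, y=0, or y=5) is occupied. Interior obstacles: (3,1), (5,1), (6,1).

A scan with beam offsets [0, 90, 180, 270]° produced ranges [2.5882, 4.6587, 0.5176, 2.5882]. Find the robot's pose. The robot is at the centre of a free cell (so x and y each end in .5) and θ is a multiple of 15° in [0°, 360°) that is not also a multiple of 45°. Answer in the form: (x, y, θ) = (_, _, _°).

Enumerate (i+0.5, j+0.5, θ) over the 25 free cells and 16 admissible headings. For each, cast all 4 beams and compare to the given ranges.
  (3.5, 2.5, 15°): beam 1 = 4.6587 ≠ 2.5882 ✗
  (5.5, 3.5, 15°): beam 2 = 1.5529 ≠ 4.6587 ✗
  (4.5, 1.5, 255°): beam 1 = 0.5176 ≠ 2.5882 ✗
  …
  (5.5, 2.5, 75°): r_1=2.5882, r_2=4.6587, r_3=0.5176, r_4=2.5882 — all match ✓
No second candidate reproduces the full scan.

(x, y, θ) = (5.5, 2.5, 75°)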